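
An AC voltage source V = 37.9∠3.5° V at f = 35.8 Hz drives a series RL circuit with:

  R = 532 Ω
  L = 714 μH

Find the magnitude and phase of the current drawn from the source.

Step 1 — Angular frequency: ω = 2π·f = 2π·35.8 = 224.9 rad/s.
Step 2 — Component impedances:
  R: Z = R = 532 Ω
  L: Z = jωL = j·224.9·0.000714 = 0 + j0.1606 Ω
Step 3 — Series combination: Z_total = R + L = 532 + j0.1606 Ω = 532∠0.0° Ω.
Step 4 — Source phasor: V = 37.9∠3.5° V = 37.83 + j2.314 V.
Step 5 — Ohm's law: I = V / Z_total = (37.83 + j2.314) / (532 + j0.1606) = 0.07111 + j0.004328 A.
Step 6 — Convert to polar: |I| = 0.07124 A, ∠I = 3.5°.

I = 0.07124∠3.5° A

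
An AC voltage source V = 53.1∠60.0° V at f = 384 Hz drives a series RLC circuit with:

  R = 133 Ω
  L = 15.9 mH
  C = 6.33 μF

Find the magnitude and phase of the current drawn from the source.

Step 1 — Angular frequency: ω = 2π·f = 2π·384 = 2413 rad/s.
Step 2 — Component impedances:
  R: Z = R = 133 Ω
  L: Z = jωL = j·2413·0.0159 = 0 + j38.36 Ω
  C: Z = 1/(jωC) = -j/(ω·C) = 0 - j65.48 Ω
Step 3 — Series combination: Z_total = R + L + C = 133 - j27.11 Ω = 135.7∠-11.5° Ω.
Step 4 — Source phasor: V = 53.1∠60.0° V = 26.55 + j45.99 V.
Step 5 — Ohm's law: I = V / Z_total = (26.55 + j45.99) / (133 - j27.11) = 0.124 + j0.371 A.
Step 6 — Convert to polar: |I| = 0.3912 A, ∠I = 71.5°.

I = 0.3912∠71.5° A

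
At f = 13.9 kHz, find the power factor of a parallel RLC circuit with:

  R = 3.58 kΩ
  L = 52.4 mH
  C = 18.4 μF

Step 1 — Angular frequency: ω = 2π·f = 2π·1.39e+04 = 8.734e+04 rad/s.
Step 2 — Component impedances:
  R: Z = R = 3580 Ω
  L: Z = jωL = j·8.734e+04·0.0524 = 0 + j4576 Ω
  C: Z = 1/(jωC) = -j/(ω·C) = 0 - j0.6223 Ω
Step 3 — Parallel combination: 1/Z_total = 1/R + 1/L + 1/C; Z_total = 0.0001082 - j0.6224 Ω = 0.6224∠-90.0° Ω.
Step 4 — Power factor: PF = cos(φ) = Re(Z)/|Z| = 0.0001082/0.6224 = 0.0001738.
Step 5 — Type: Im(Z) = -0.6224 ⇒ leading (phase φ = -90.0°).

PF = 0.0001738 (leading, φ = -90.0°)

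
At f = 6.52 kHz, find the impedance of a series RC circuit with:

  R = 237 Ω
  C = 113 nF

Step 1 — Angular frequency: ω = 2π·f = 2π·6520 = 4.097e+04 rad/s.
Step 2 — Component impedances:
  R: Z = R = 237 Ω
  C: Z = 1/(jωC) = -j/(ω·C) = 0 - j216 Ω
Step 3 — Series combination: Z_total = R + C = 237 - j216 Ω = 320.7∠-42.3° Ω.

Z = 237 - j216 Ω = 320.7∠-42.3° Ω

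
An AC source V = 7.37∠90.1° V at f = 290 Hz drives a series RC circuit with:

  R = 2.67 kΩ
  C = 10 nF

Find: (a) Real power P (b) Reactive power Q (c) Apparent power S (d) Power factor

Step 1 — Angular frequency: ω = 2π·f = 2π·290 = 1822 rad/s.
Step 2 — Component impedances:
  R: Z = R = 2670 Ω
  C: Z = 1/(jωC) = -j/(ω·C) = 0 - j5.488e+04 Ω
Step 3 — Series combination: Z_total = R + C = 2670 - j5.488e+04 Ω = 5.495e+04∠-87.2° Ω.
Step 4 — Source phasor: V = 7.37∠90.1° V = -0.01286 + j7.37 V.
Step 5 — Current: I = V / Z = -0.000134 + j6.284e-06 A = 0.0001341∠177.3° A.
Step 6 — Complex power: S = V·I* = 4.804e-05 - j0.0009874 VA.
Step 7 — Real power: P = Re(S) = 4.804e-05 W.
Step 8 — Reactive power: Q = Im(S) = -0.0009874 VAR.
Step 9 — Apparent power: |S| = 0.0009886 VA.
Step 10 — Power factor: PF = P/|S| = 0.04859 (leading).

(a) P = 4.804e-05 W  (b) Q = -0.0009874 VAR  (c) S = 0.0009886 VA  (d) PF = 0.04859 (leading)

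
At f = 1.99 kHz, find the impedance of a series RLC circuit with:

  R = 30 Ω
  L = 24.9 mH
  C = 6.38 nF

Step 1 — Angular frequency: ω = 2π·f = 2π·1990 = 1.25e+04 rad/s.
Step 2 — Component impedances:
  R: Z = R = 30 Ω
  L: Z = jωL = j·1.25e+04·0.0249 = 0 + j311.3 Ω
  C: Z = 1/(jωC) = -j/(ω·C) = 0 - j1.254e+04 Ω
Step 3 — Series combination: Z_total = R + L + C = 30 - j1.222e+04 Ω = 1.222e+04∠-89.9° Ω.

Z = 30 - j1.222e+04 Ω = 1.222e+04∠-89.9° Ω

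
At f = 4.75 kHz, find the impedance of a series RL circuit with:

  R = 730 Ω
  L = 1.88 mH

Step 1 — Angular frequency: ω = 2π·f = 2π·4750 = 2.985e+04 rad/s.
Step 2 — Component impedances:
  R: Z = R = 730 Ω
  L: Z = jωL = j·2.985e+04·0.00188 = 0 + j56.11 Ω
Step 3 — Series combination: Z_total = R + L = 730 + j56.11 Ω = 732.2∠4.4° Ω.

Z = 730 + j56.11 Ω = 732.2∠4.4° Ω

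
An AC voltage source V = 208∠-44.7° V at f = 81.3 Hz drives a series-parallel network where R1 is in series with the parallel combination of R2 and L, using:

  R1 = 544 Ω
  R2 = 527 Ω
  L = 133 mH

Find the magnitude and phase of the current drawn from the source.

Step 1 — Angular frequency: ω = 2π·f = 2π·81.3 = 510.8 rad/s.
Step 2 — Component impedances:
  R1: Z = R = 544 Ω
  R2: Z = R = 527 Ω
  L: Z = jωL = j·510.8·0.133 = 0 + j67.94 Ω
Step 3 — Parallel branch: R2 || L = 1/(1/R2 + 1/L) = 8.615 + j66.83 Ω.
Step 4 — Series with R1: Z_total = R1 + (R2 || L) = 552.6 + j66.83 Ω = 556.6∠6.9° Ω.
Step 5 — Source phasor: V = 208∠-44.7° V = 147.8 - j146.3 V.
Step 6 — Ohm's law: I = V / Z_total = (147.8 - j146.3) / (552.6 + j66.83) = 0.2321 - j0.2928 A.
Step 7 — Convert to polar: |I| = 0.3737 A, ∠I = -51.6°.

I = 0.3737∠-51.6° A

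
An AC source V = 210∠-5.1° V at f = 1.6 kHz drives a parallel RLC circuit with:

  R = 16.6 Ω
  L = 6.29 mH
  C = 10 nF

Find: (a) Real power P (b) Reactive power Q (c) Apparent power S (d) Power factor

Step 1 — Angular frequency: ω = 2π·f = 2π·1600 = 1.005e+04 rad/s.
Step 2 — Component impedances:
  R: Z = R = 16.6 Ω
  L: Z = jωL = j·1.005e+04·0.00629 = 0 + j63.23 Ω
  C: Z = 1/(jωC) = -j/(ω·C) = 0 - j9947 Ω
Step 3 — Parallel combination: 1/Z_total = 1/R + 1/L + 1/C; Z_total = 15.54 + j4.054 Ω = 16.06∠14.6° Ω.
Step 4 — Source phasor: V = 210∠-5.1° V = 209.2 - j18.67 V.
Step 5 — Current: I = V / Z = 12.31 - j4.411 A = 13.07∠-19.7° A.
Step 6 — Complex power: S = V·I* = 2657 + j693 VA.
Step 7 — Real power: P = Re(S) = 2657 W.
Step 8 — Reactive power: Q = Im(S) = 693 VAR.
Step 9 — Apparent power: |S| = 2746 VA.
Step 10 — Power factor: PF = P/|S| = 0.9676 (lagging).

(a) P = 2657 W  (b) Q = 693 VAR  (c) S = 2746 VA  (d) PF = 0.9676 (lagging)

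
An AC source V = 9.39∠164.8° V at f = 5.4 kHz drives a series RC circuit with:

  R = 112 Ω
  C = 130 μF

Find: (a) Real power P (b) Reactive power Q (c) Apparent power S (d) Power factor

Step 1 — Angular frequency: ω = 2π·f = 2π·5400 = 3.393e+04 rad/s.
Step 2 — Component impedances:
  R: Z = R = 112 Ω
  C: Z = 1/(jωC) = -j/(ω·C) = 0 - j0.2267 Ω
Step 3 — Series combination: Z_total = R + C = 112 - j0.2267 Ω = 112∠-0.1° Ω.
Step 4 — Source phasor: V = 9.39∠164.8° V = -9.062 + j2.462 V.
Step 5 — Current: I = V / Z = -0.08095 + j0.02182 A = 0.08384∠164.9° A.
Step 6 — Complex power: S = V·I* = 0.7872 - j0.001594 VA.
Step 7 — Real power: P = Re(S) = 0.7872 W.
Step 8 — Reactive power: Q = Im(S) = -0.001594 VAR.
Step 9 — Apparent power: |S| = 0.7872 VA.
Step 10 — Power factor: PF = P/|S| = 1 (leading).

(a) P = 0.7872 W  (b) Q = -0.001594 VAR  (c) S = 0.7872 VA  (d) PF = 1 (leading)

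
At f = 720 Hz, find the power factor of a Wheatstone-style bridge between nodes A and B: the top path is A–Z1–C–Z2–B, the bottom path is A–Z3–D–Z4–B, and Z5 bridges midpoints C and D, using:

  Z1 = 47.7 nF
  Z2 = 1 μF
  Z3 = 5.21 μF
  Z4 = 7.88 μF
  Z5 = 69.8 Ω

Step 1 — Angular frequency: ω = 2π·f = 2π·720 = 4524 rad/s.
Step 2 — Component impedances:
  Z1: Z = 1/(jωC) = -j/(ω·C) = 0 - j4634 Ω
  Z2: Z = 1/(jωC) = -j/(ω·C) = 0 - j221 Ω
  Z3: Z = 1/(jωC) = -j/(ω·C) = 0 - j42.43 Ω
  Z4: Z = 1/(jωC) = -j/(ω·C) = 0 - j28.05 Ω
  Z5: Z = R = 69.8 Ω
Step 3 — Bridge requires nodal analysis (the Z5 bridge couples midpoints C and D, so the two paths cannot be reduced to a simple series/parallel combination). Setting node B to ground and injecting 1 A at node A, the 3-node admittance system at A, C, D solves to V_A = Z_AB = 0.6883 - j67.14 Ω = 67.14∠-89.4° Ω.
Step 4 — Power factor: PF = cos(φ) = Re(Z)/|Z| = 0.6883/67.14 = 0.01025.
Step 5 — Type: Im(Z) = -67.14 ⇒ leading (phase φ = -89.4°).

PF = 0.01025 (leading, φ = -89.4°)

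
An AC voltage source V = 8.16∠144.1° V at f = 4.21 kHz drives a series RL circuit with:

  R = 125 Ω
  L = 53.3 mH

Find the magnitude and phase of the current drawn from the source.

Step 1 — Angular frequency: ω = 2π·f = 2π·4210 = 2.645e+04 rad/s.
Step 2 — Component impedances:
  R: Z = R = 125 Ω
  L: Z = jωL = j·2.645e+04·0.0533 = 0 + j1410 Ω
Step 3 — Series combination: Z_total = R + L = 125 + j1410 Ω = 1415∠84.9° Ω.
Step 4 — Source phasor: V = 8.16∠144.1° V = -6.61 + j4.785 V.
Step 5 — Ohm's law: I = V / Z_total = (-6.61 + j4.785) / (125 + j1410) = 0.002955 + j0.00495 A.
Step 6 — Convert to polar: |I| = 0.005765 A, ∠I = 59.2°.

I = 0.005765∠59.2° A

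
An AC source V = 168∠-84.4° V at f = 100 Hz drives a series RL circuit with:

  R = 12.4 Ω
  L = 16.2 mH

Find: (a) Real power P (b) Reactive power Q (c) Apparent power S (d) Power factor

Step 1 — Angular frequency: ω = 2π·f = 2π·100 = 628.3 rad/s.
Step 2 — Component impedances:
  R: Z = R = 12.4 Ω
  L: Z = jωL = j·628.3·0.0162 = 0 + j10.18 Ω
Step 3 — Series combination: Z_total = R + L = 12.4 + j10.18 Ω = 16.04∠39.4° Ω.
Step 4 — Source phasor: V = 168∠-84.4° V = 16.39 - j167.2 V.
Step 5 — Current: I = V / Z = -5.823 - j8.704 A = 10.47∠-123.8° A.
Step 6 — Complex power: S = V·I* = 1360 + j1116 VA.
Step 7 — Real power: P = Re(S) = 1360 W.
Step 8 — Reactive power: Q = Im(S) = 1116 VAR.
Step 9 — Apparent power: |S| = 1759 VA.
Step 10 — Power factor: PF = P/|S| = 0.7729 (lagging).

(a) P = 1360 W  (b) Q = 1116 VAR  (c) S = 1759 VA  (d) PF = 0.7729 (lagging)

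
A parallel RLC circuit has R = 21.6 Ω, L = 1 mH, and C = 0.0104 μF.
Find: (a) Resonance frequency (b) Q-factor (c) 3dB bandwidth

Step 1 — Resonance: ω₀ = 1/√(LC) = 1/√(0.001·1.04e-08) = 3.101e+05 rad/s.
Step 2 — f₀ = ω₀/(2π) = 4.935e+04 Hz.
Step 3 — Parallel Q: Q = R/(ω₀L) = 21.6/(3.101e+05·0.001) = 0.06966.
Step 4 — Bandwidth: Δω = ω₀/Q = 4.452e+06 rad/s; BW = Δω/(2π) = 7.085e+05 Hz.

(a) f₀ = 4.935e+04 Hz  (b) Q = 0.06966  (c) BW = 7.085e+05 Hz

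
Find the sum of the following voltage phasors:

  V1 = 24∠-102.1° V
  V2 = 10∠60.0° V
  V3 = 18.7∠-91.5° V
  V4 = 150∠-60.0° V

Step 1 — Convert each phasor to rectangular form:
  V1 = 24·(cos(-102.1°) + j·sin(-102.1°)) = -5.031 - j23.47 V
  V2 = 10·(cos(60.0°) + j·sin(60.0°)) = 5 + j8.66 V
  V3 = 18.7·(cos(-91.5°) + j·sin(-91.5°)) = -0.4895 - j18.69 V
  V4 = 150·(cos(-60.0°) + j·sin(-60.0°)) = 75 - j129.9 V
Step 2 — Sum components: V_total = 74.48 - j163.4 V.
Step 3 — Convert to polar: |V_total| = 179.6 V, ∠V_total = -65.5°.

V_total = 179.6∠-65.5° V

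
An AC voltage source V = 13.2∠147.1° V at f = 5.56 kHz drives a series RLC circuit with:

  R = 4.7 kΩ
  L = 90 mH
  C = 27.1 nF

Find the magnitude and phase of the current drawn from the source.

Step 1 — Angular frequency: ω = 2π·f = 2π·5560 = 3.493e+04 rad/s.
Step 2 — Component impedances:
  R: Z = R = 4700 Ω
  L: Z = jωL = j·3.493e+04·0.09 = 0 + j3144 Ω
  C: Z = 1/(jωC) = -j/(ω·C) = 0 - j1056 Ω
Step 3 — Series combination: Z_total = R + L + C = 4700 + j2088 Ω = 5143∠24.0° Ω.
Step 4 — Source phasor: V = 13.2∠147.1° V = -11.08 + j7.17 V.
Step 5 — Ohm's law: I = V / Z_total = (-11.08 + j7.17) / (4700 + j2088) = -0.001403 + j0.002149 A.
Step 6 — Convert to polar: |I| = 0.002567 A, ∠I = 123.1°.

I = 0.002567∠123.1° A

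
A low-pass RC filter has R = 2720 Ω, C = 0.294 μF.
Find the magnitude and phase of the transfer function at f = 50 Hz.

Step 1 — Angular frequency: ω = 2π·50 = 314.2 rad/s.
Step 2 — Transfer function: H(jω) = 1/(1 + jωRC).
Step 3 — Denominator: 1 + jωRC = 1 + j·314.2·2720·2.94e-07 = 1 + j0.2512.
Step 4 — H = 0.9406 - j0.2363.
Step 5 — Magnitude: |H| = 0.9699 (-0.3 dB); phase: φ = -14.1°.

|H| = 0.9699 (-0.3 dB), φ = -14.1°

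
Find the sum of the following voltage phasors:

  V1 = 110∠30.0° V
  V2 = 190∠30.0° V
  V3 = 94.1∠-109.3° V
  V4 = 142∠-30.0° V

Step 1 — Convert each phasor to rectangular form:
  V1 = 110·(cos(30.0°) + j·sin(30.0°)) = 95.26 + j55 V
  V2 = 190·(cos(30.0°) + j·sin(30.0°)) = 164.5 + j95 V
  V3 = 94.1·(cos(-109.3°) + j·sin(-109.3°)) = -31.1 - j88.81 V
  V4 = 142·(cos(-30.0°) + j·sin(-30.0°)) = 123 - j71 V
Step 2 — Sum components: V_total = 351.7 - j9.812 V.
Step 3 — Convert to polar: |V_total| = 351.8 V, ∠V_total = -1.6°.

V_total = 351.8∠-1.6° V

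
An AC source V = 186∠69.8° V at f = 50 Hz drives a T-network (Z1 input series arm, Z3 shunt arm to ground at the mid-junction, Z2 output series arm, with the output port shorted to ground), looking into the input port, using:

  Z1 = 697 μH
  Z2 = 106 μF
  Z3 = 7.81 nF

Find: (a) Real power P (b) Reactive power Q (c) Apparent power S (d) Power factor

Step 1 — Angular frequency: ω = 2π·f = 2π·50 = 314.2 rad/s.
Step 2 — Component impedances:
  Z1: Z = jωL = j·314.2·0.000697 = 0 + j0.219 Ω
  Z2: Z = 1/(jωC) = -j/(ω·C) = 0 - j30.03 Ω
  Z3: Z = 1/(jωC) = -j/(ω·C) = 0 - j4.076e+05 Ω
Step 3 — With the output port shorted to ground, the output series arm Z2 runs from the junction to ground; the shunt arm Z3 also runs from the junction to ground. They appear in parallel: Z3 || Z2 = 0 - j30.03 Ω.
Step 4 — Series with input arm Z1: Z_in = Z1 + (Z3 || Z2) = 0 - j29.81 Ω = 29.81∠-90.0° Ω.
Step 5 — Source phasor: V = 186∠69.8° V = 64.23 + j174.6 V.
Step 6 — Current: I = V / Z = -5.856 + j2.155 A = 6.24∠159.8° A.
Step 7 — Complex power: S = V·I* = 0 - j1161 VA.
Step 8 — Real power: P = Re(S) = 0 W.
Step 9 — Reactive power: Q = Im(S) = -1161 VAR.
Step 10 — Apparent power: |S| = 1161 VA.
Step 11 — Power factor: PF = P/|S| = 0 (leading).

(a) P = 0 W  (b) Q = -1161 VAR  (c) S = 1161 VA  (d) PF = 0 (leading)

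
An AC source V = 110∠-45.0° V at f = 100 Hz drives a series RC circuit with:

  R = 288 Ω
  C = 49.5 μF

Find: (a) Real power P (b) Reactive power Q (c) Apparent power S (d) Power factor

Step 1 — Angular frequency: ω = 2π·f = 2π·100 = 628.3 rad/s.
Step 2 — Component impedances:
  R: Z = R = 288 Ω
  C: Z = 1/(jωC) = -j/(ω·C) = 0 - j32.15 Ω
Step 3 — Series combination: Z_total = R + C = 288 - j32.15 Ω = 289.8∠-6.4° Ω.
Step 4 — Source phasor: V = 110∠-45.0° V = 77.78 - j77.78 V.
Step 5 — Current: I = V / Z = 0.2965 - j0.237 A = 0.3796∠-38.6° A.
Step 6 — Complex power: S = V·I* = 41.5 - j4.633 VA.
Step 7 — Real power: P = Re(S) = 41.5 W.
Step 8 — Reactive power: Q = Im(S) = -4.633 VAR.
Step 9 — Apparent power: |S| = 41.75 VA.
Step 10 — Power factor: PF = P/|S| = 0.9938 (leading).

(a) P = 41.5 W  (b) Q = -4.633 VAR  (c) S = 41.75 VA  (d) PF = 0.9938 (leading)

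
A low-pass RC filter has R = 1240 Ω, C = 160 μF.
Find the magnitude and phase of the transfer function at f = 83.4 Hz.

Step 1 — Angular frequency: ω = 2π·83.4 = 524 rad/s.
Step 2 — Transfer function: H(jω) = 1/(1 + jωRC).
Step 3 — Denominator: 1 + jωRC = 1 + j·524·1240·0.00016 = 1 + j104.
Step 4 — H = 9.251e-05 - j0.009618.
Step 5 — Magnitude: |H| = 0.009618 (-40.3 dB); phase: φ = -89.4°.

|H| = 0.009618 (-40.3 dB), φ = -89.4°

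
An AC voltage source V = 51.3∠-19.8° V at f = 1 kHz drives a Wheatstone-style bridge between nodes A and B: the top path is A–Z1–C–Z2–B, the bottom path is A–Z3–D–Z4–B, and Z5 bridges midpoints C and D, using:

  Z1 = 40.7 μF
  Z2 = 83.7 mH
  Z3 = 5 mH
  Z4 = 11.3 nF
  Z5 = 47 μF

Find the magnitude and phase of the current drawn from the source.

Step 1 — Angular frequency: ω = 2π·f = 2π·1000 = 6283 rad/s.
Step 2 — Component impedances:
  Z1: Z = 1/(jωC) = -j/(ω·C) = 0 - j3.91 Ω
  Z2: Z = jωL = j·6283·0.0837 = 0 + j525.9 Ω
  Z3: Z = jωL = j·6283·0.005 = 0 + j31.42 Ω
  Z4: Z = 1/(jωC) = -j/(ω·C) = 0 - j1.408e+04 Ω
  Z5: Z = 1/(jωC) = -j/(ω·C) = 0 - j3.386 Ω
Step 3 — Bridge requires nodal analysis (the Z5 bridge couples midpoints C and D, so the two paths cannot be reduced to a simple series/parallel combination). Setting node B to ground and injecting 1 A at node A, the 3-node admittance system at A, C, D solves to V_A = Z_AB = 0 + j541.8 Ω = 541.8∠90.0° Ω.
Step 4 — Source phasor: V = 51.3∠-19.8° V = 48.27 - j17.38 V.
Step 5 — Ohm's law: I = V / Z_total = (48.27 - j17.38) / (0 + j541.8) = -0.03207 - j0.08909 A.
Step 6 — Convert to polar: |I| = 0.09469 A, ∠I = -109.8°.

I = 0.09469∠-109.8° A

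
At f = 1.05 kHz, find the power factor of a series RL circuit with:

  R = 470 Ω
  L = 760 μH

Step 1 — Angular frequency: ω = 2π·f = 2π·1050 = 6597 rad/s.
Step 2 — Component impedances:
  R: Z = R = 470 Ω
  L: Z = jωL = j·6597·0.00076 = 0 + j5.014 Ω
Step 3 — Series combination: Z_total = R + L = 470 + j5.014 Ω = 470∠0.6° Ω.
Step 4 — Power factor: PF = cos(φ) = Re(Z)/|Z| = 470/470.03 = 0.9999.
Step 5 — Type: Im(Z) = 5.014 ⇒ lagging (phase φ = 0.6°).

PF = 0.9999 (lagging, φ = 0.6°)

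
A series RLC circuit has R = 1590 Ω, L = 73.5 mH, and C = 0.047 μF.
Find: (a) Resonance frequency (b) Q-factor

Step 1 — Resonance condition Im(Z)=0 gives ω₀ = 1/√(LC).
Step 2 — ω₀ = 1/√(0.0735·4.7e-08) = 1.701e+04 rad/s.
Step 3 — f₀ = ω₀/(2π) = 2708 Hz.
Step 4 — Series Q: Q = ω₀L/R = 1.701e+04·0.0735/1590 = 0.7865.

(a) f₀ = 2708 Hz  (b) Q = 0.7865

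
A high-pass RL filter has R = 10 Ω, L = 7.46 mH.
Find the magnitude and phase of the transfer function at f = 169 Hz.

Step 1 — Angular frequency: ω = 2π·169 = 1062 rad/s.
Step 2 — Transfer function: H(jω) = jωL/(R + jωL).
Step 3 — Numerator jωL = j·7.921; denominator R + jωL = 10 + j7.921.
Step 4 — H = 0.3856 + j0.4867.
Step 5 — Magnitude: |H| = 0.6209 (-4.1 dB); phase: φ = 51.6°.

|H| = 0.6209 (-4.1 dB), φ = 51.6°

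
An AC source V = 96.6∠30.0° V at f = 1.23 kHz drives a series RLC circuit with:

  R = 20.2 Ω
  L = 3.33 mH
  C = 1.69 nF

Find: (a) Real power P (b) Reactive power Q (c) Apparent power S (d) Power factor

Step 1 — Angular frequency: ω = 2π·f = 2π·1230 = 7728 rad/s.
Step 2 — Component impedances:
  R: Z = R = 20.2 Ω
  L: Z = jωL = j·7728·0.00333 = 0 + j25.74 Ω
  C: Z = 1/(jωC) = -j/(ω·C) = 0 - j7.656e+04 Ω
Step 3 — Series combination: Z_total = R + L + C = 20.2 - j7.654e+04 Ω = 7.654e+04∠-90.0° Ω.
Step 4 — Source phasor: V = 96.6∠30.0° V = 83.66 + j48.3 V.
Step 5 — Current: I = V / Z = -0.0006308 + j0.001093 A = 0.001262∠120.0° A.
Step 6 — Complex power: S = V·I* = 3.218e-05 - j0.1219 VA.
Step 7 — Real power: P = Re(S) = 3.218e-05 W.
Step 8 — Reactive power: Q = Im(S) = -0.1219 VAR.
Step 9 — Apparent power: |S| = 0.1219 VA.
Step 10 — Power factor: PF = P/|S| = 0.0002639 (leading).

(a) P = 3.218e-05 W  (b) Q = -0.1219 VAR  (c) S = 0.1219 VA  (d) PF = 0.0002639 (leading)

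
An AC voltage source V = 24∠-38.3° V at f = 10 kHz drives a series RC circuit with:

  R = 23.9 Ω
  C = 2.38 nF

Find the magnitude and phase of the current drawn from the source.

Step 1 — Angular frequency: ω = 2π·f = 2π·1e+04 = 6.283e+04 rad/s.
Step 2 — Component impedances:
  R: Z = R = 23.9 Ω
  C: Z = 1/(jωC) = -j/(ω·C) = 0 - j6687 Ω
Step 3 — Series combination: Z_total = R + C = 23.9 - j6687 Ω = 6687∠-89.8° Ω.
Step 4 — Source phasor: V = 24∠-38.3° V = 18.83 - j14.87 V.
Step 5 — Ohm's law: I = V / Z_total = (18.83 - j14.87) / (23.9 - j6687) = 0.002234 + j0.002809 A.
Step 6 — Convert to polar: |I| = 0.003589 A, ∠I = 51.5°.

I = 0.003589∠51.5° A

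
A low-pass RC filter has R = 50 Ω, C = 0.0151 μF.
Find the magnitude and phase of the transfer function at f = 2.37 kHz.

Step 1 — Angular frequency: ω = 2π·2370 = 1.489e+04 rad/s.
Step 2 — Transfer function: H(jω) = 1/(1 + jωRC).
Step 3 — Denominator: 1 + jωRC = 1 + j·1.489e+04·50·1.51e-08 = 1 + j0.01124.
Step 4 — H = 0.9999 - j0.01124.
Step 5 — Magnitude: |H| = 0.9999 (-0.0 dB); phase: φ = -0.6°.

|H| = 0.9999 (-0.0 dB), φ = -0.6°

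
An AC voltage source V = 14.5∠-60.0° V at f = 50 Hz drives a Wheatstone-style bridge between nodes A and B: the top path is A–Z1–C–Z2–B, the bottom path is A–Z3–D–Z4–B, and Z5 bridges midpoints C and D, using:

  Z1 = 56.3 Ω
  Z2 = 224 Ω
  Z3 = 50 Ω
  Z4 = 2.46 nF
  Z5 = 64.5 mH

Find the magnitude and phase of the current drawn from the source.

Step 1 — Angular frequency: ω = 2π·f = 2π·50 = 314.2 rad/s.
Step 2 — Component impedances:
  Z1: Z = R = 56.3 Ω
  Z2: Z = R = 224 Ω
  Z3: Z = R = 50 Ω
  Z4: Z = 1/(jωC) = -j/(ω·C) = 0 - j1.294e+06 Ω
  Z5: Z = jωL = j·314.2·0.0645 = 0 + j20.26 Ω
Step 3 — Bridge requires nodal analysis (the Z5 bridge couples midpoints C and D, so the two paths cannot be reduced to a simple series/parallel combination). Setting node B to ground and injecting 1 A at node A, the 3-node admittance system at A, C, D solves to V_A = Z_AB = 251.5 + j5.445 Ω = 251.6∠1.2° Ω.
Step 4 — Source phasor: V = 14.5∠-60.0° V = 7.25 - j12.56 V.
Step 5 — Ohm's law: I = V / Z_total = (7.25 - j12.56) / (251.5 + j5.445) = 0.02773 - j0.05052 A.
Step 6 — Convert to polar: |I| = 0.05763 A, ∠I = -61.2°.

I = 0.05763∠-61.2° A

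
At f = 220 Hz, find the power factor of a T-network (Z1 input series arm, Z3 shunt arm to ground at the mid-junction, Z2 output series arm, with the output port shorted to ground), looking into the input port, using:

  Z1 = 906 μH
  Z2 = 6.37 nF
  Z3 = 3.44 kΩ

Step 1 — Angular frequency: ω = 2π·f = 2π·220 = 1382 rad/s.
Step 2 — Component impedances:
  Z1: Z = jωL = j·1382·0.000906 = 0 + j1.252 Ω
  Z2: Z = 1/(jωC) = -j/(ω·C) = 0 - j1.136e+05 Ω
  Z3: Z = R = 3440 Ω
Step 3 — With the output port shorted to ground, the output series arm Z2 runs from the junction to ground; the shunt arm Z3 also runs from the junction to ground. They appear in parallel: Z3 || Z2 = 3437 - j104.1 Ω.
Step 4 — Series with input arm Z1: Z_in = Z1 + (Z3 || Z2) = 3437 - j102.8 Ω = 3438∠-1.7° Ω.
Step 5 — Power factor: PF = cos(φ) = Re(Z)/|Z| = 3436.85/3438.39 = 0.9996.
Step 6 — Type: Im(Z) = -102.8 ⇒ leading (phase φ = -1.7°).

PF = 0.9996 (leading, φ = -1.7°)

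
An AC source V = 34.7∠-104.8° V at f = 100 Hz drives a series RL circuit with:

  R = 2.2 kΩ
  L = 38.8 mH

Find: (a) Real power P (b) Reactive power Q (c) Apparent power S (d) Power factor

Step 1 — Angular frequency: ω = 2π·f = 2π·100 = 628.3 rad/s.
Step 2 — Component impedances:
  R: Z = R = 2200 Ω
  L: Z = jωL = j·628.3·0.0388 = 0 + j24.38 Ω
Step 3 — Series combination: Z_total = R + L = 2200 + j24.38 Ω = 2200∠0.6° Ω.
Step 4 — Source phasor: V = 34.7∠-104.8° V = -8.864 - j33.55 V.
Step 5 — Current: I = V / Z = -0.004198 - j0.0152 A = 0.01577∠-105.4° A.
Step 6 — Complex power: S = V·I* = 0.5472 + j0.006064 VA.
Step 7 — Real power: P = Re(S) = 0.5472 W.
Step 8 — Reactive power: Q = Im(S) = 0.006064 VAR.
Step 9 — Apparent power: |S| = 0.5473 VA.
Step 10 — Power factor: PF = P/|S| = 0.9999 (lagging).

(a) P = 0.5472 W  (b) Q = 0.006064 VAR  (c) S = 0.5473 VA  (d) PF = 0.9999 (lagging)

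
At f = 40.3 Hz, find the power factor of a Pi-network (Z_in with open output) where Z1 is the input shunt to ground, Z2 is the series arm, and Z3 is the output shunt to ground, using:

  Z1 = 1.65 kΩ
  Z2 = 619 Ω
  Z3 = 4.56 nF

Step 1 — Angular frequency: ω = 2π·f = 2π·40.3 = 253.2 rad/s.
Step 2 — Component impedances:
  Z1: Z = R = 1650 Ω
  Z2: Z = R = 619 Ω
  Z3: Z = 1/(jωC) = -j/(ω·C) = 0 - j8.661e+05 Ω
Step 3 — With open output, the series arm Z2 and the output shunt Z3 appear in series to ground: Z2 + Z3 = 619 - j8.661e+05 Ω.
Step 4 — Parallel with input shunt Z1: Z_in = Z1 || (Z2 + Z3) = 1650 - j3.144 Ω = 1650∠-0.1° Ω.
Step 5 — Power factor: PF = cos(φ) = Re(Z)/|Z| = 1650/1650 = 1.
Step 6 — Type: Im(Z) = -3.144 ⇒ leading (phase φ = -0.1°).

PF = 1 (leading, φ = -0.1°)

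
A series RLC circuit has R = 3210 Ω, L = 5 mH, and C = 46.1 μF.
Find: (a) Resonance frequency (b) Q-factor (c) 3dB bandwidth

Step 1 — Resonance: ω₀ = 1/√(LC) = 1/√(0.005·4.61e-05) = 2083 rad/s.
Step 2 — f₀ = ω₀/(2π) = 331.5 Hz.
Step 3 — Series Q: Q = ω₀L/R = 2083·0.005/3210 = 0.003244.
Step 4 — Bandwidth: Δω = ω₀/Q = 6.42e+05 rad/s; BW = Δω/(2π) = 1.022e+05 Hz.

(a) f₀ = 331.5 Hz  (b) Q = 0.003244  (c) BW = 1.022e+05 Hz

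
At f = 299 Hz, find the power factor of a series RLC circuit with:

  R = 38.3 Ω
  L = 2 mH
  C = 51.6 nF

Step 1 — Angular frequency: ω = 2π·f = 2π·299 = 1879 rad/s.
Step 2 — Component impedances:
  R: Z = R = 38.3 Ω
  L: Z = jωL = j·1879·0.002 = 0 + j3.757 Ω
  C: Z = 1/(jωC) = -j/(ω·C) = 0 - j1.032e+04 Ω
Step 3 — Series combination: Z_total = R + L + C = 38.3 - j1.031e+04 Ω = 1.031e+04∠-89.8° Ω.
Step 4 — Power factor: PF = cos(φ) = Re(Z)/|Z| = 38.3/10312 = 0.003714.
Step 5 — Type: Im(Z) = -1.031e+04 ⇒ leading (phase φ = -89.8°).

PF = 0.003714 (leading, φ = -89.8°)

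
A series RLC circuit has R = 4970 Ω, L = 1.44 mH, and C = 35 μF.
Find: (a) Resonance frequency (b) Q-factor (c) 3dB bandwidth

Step 1 — Resonance: ω₀ = 1/√(LC) = 1/√(0.00144·3.5e-05) = 4454 rad/s.
Step 2 — f₀ = ω₀/(2π) = 708.9 Hz.
Step 3 — Series Q: Q = ω₀L/R = 4454·0.00144/4970 = 0.001291.
Step 4 — Bandwidth: Δω = ω₀/Q = 3.451e+06 rad/s; BW = Δω/(2π) = 5.493e+05 Hz.

(a) f₀ = 708.9 Hz  (b) Q = 0.001291  (c) BW = 5.493e+05 Hz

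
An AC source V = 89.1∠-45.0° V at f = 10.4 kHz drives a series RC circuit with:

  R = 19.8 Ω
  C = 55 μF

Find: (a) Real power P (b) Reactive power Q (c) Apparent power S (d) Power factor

Step 1 — Angular frequency: ω = 2π·f = 2π·1.04e+04 = 6.535e+04 rad/s.
Step 2 — Component impedances:
  R: Z = R = 19.8 Ω
  C: Z = 1/(jωC) = -j/(ω·C) = 0 - j0.2782 Ω
Step 3 — Series combination: Z_total = R + C = 19.8 - j0.2782 Ω = 19.8∠-0.8° Ω.
Step 4 — Source phasor: V = 89.1∠-45.0° V = 63 - j63 V.
Step 5 — Current: I = V / Z = 3.226 - j3.137 A = 4.5∠-44.2° A.
Step 6 — Complex power: S = V·I* = 400.9 - j5.633 VA.
Step 7 — Real power: P = Re(S) = 400.9 W.
Step 8 — Reactive power: Q = Im(S) = -5.633 VAR.
Step 9 — Apparent power: |S| = 400.9 VA.
Step 10 — Power factor: PF = P/|S| = 0.9999 (leading).

(a) P = 400.9 W  (b) Q = -5.633 VAR  (c) S = 400.9 VA  (d) PF = 0.9999 (leading)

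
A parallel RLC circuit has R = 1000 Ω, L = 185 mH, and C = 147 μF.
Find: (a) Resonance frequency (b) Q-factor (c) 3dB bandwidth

Step 1 — Resonance: ω₀ = 1/√(LC) = 1/√(0.185·0.000147) = 191.8 rad/s.
Step 2 — f₀ = ω₀/(2π) = 30.52 Hz.
Step 3 — Parallel Q: Q = R/(ω₀L) = 1000/(191.8·0.185) = 28.19.
Step 4 — Bandwidth: Δω = ω₀/Q = 6.803 rad/s; BW = Δω/(2π) = 1.083 Hz.

(a) f₀ = 30.52 Hz  (b) Q = 28.19  (c) BW = 1.083 Hz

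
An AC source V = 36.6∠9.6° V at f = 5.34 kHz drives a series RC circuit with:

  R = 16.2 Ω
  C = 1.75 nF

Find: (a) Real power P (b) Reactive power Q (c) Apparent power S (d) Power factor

Step 1 — Angular frequency: ω = 2π·f = 2π·5340 = 3.355e+04 rad/s.
Step 2 — Component impedances:
  R: Z = R = 16.2 Ω
  C: Z = 1/(jωC) = -j/(ω·C) = 0 - j1.703e+04 Ω
Step 3 — Series combination: Z_total = R + C = 16.2 - j1.703e+04 Ω = 1.703e+04∠-89.9° Ω.
Step 4 — Source phasor: V = 36.6∠9.6° V = 36.09 + j6.104 V.
Step 5 — Current: I = V / Z = -0.0003564 + j0.002119 A = 0.002149∠99.5° A.
Step 6 — Complex power: S = V·I* = 7.482e-05 - j0.07865 VA.
Step 7 — Real power: P = Re(S) = 7.482e-05 W.
Step 8 — Reactive power: Q = Im(S) = -0.07865 VAR.
Step 9 — Apparent power: |S| = 0.07865 VA.
Step 10 — Power factor: PF = P/|S| = 0.0009512 (leading).

(a) P = 7.482e-05 W  (b) Q = -0.07865 VAR  (c) S = 0.07865 VA  (d) PF = 0.0009512 (leading)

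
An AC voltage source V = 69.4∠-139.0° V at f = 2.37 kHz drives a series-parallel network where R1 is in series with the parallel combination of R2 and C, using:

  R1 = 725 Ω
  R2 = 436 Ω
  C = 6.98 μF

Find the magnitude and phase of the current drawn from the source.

Step 1 — Angular frequency: ω = 2π·f = 2π·2370 = 1.489e+04 rad/s.
Step 2 — Component impedances:
  R1: Z = R = 725 Ω
  R2: Z = R = 436 Ω
  C: Z = 1/(jωC) = -j/(ω·C) = 0 - j9.621 Ω
Step 3 — Parallel branch: R2 || C = 1/(1/R2 + 1/C) = 0.2122 - j9.616 Ω.
Step 4 — Series with R1: Z_total = R1 + (R2 || C) = 725.2 - j9.616 Ω = 725.3∠-0.8° Ω.
Step 5 — Source phasor: V = 69.4∠-139.0° V = -52.38 - j45.53 V.
Step 6 — Ohm's law: I = V / Z_total = (-52.38 - j45.53) / (725.2 - j9.616) = -0.07138 - j0.06373 A.
Step 7 — Convert to polar: |I| = 0.09569 A, ∠I = -138.2°.

I = 0.09569∠-138.2° A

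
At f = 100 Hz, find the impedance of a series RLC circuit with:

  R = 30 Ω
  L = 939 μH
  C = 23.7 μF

Step 1 — Angular frequency: ω = 2π·f = 2π·100 = 628.3 rad/s.
Step 2 — Component impedances:
  R: Z = R = 30 Ω
  L: Z = jωL = j·628.3·0.000939 = 0 + j0.59 Ω
  C: Z = 1/(jωC) = -j/(ω·C) = 0 - j67.15 Ω
Step 3 — Series combination: Z_total = R + L + C = 30 - j66.56 Ω = 73.01∠-65.7° Ω.

Z = 30 - j66.56 Ω = 73.01∠-65.7° Ω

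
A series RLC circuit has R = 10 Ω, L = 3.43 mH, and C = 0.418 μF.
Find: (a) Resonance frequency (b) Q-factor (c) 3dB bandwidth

Step 1 — Resonance: ω₀ = 1/√(LC) = 1/√(0.00343·4.18e-07) = 2.641e+04 rad/s.
Step 2 — f₀ = ω₀/(2π) = 4203 Hz.
Step 3 — Series Q: Q = ω₀L/R = 2.641e+04·0.00343/10 = 9.059.
Step 4 — Bandwidth: Δω = ω₀/Q = 2915 rad/s; BW = Δω/(2π) = 464 Hz.

(a) f₀ = 4203 Hz  (b) Q = 9.059  (c) BW = 464 Hz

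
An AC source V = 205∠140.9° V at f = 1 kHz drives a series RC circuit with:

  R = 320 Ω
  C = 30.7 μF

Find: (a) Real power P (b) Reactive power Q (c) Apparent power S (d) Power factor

Step 1 — Angular frequency: ω = 2π·f = 2π·1000 = 6283 rad/s.
Step 2 — Component impedances:
  R: Z = R = 320 Ω
  C: Z = 1/(jωC) = -j/(ω·C) = 0 - j5.184 Ω
Step 3 — Series combination: Z_total = R + C = 320 - j5.184 Ω = 320∠-0.9° Ω.
Step 4 — Source phasor: V = 205∠140.9° V = -159.1 + j129.3 V.
Step 5 — Current: I = V / Z = -0.5036 + j0.3959 A = 0.6405∠141.8° A.
Step 6 — Complex power: S = V·I* = 131.3 - j2.127 VA.
Step 7 — Real power: P = Re(S) = 131.3 W.
Step 8 — Reactive power: Q = Im(S) = -2.127 VAR.
Step 9 — Apparent power: |S| = 131.3 VA.
Step 10 — Power factor: PF = P/|S| = 0.9999 (leading).

(a) P = 131.3 W  (b) Q = -2.127 VAR  (c) S = 131.3 VA  (d) PF = 0.9999 (leading)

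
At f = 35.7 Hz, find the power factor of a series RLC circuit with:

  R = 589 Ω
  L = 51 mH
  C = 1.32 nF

Step 1 — Angular frequency: ω = 2π·f = 2π·35.7 = 224.3 rad/s.
Step 2 — Component impedances:
  R: Z = R = 589 Ω
  L: Z = jωL = j·224.3·0.051 = 0 + j11.44 Ω
  C: Z = 1/(jωC) = -j/(ω·C) = 0 - j3.377e+06 Ω
Step 3 — Series combination: Z_total = R + L + C = 589 - j3.377e+06 Ω = 3.377e+06∠-90.0° Ω.
Step 4 — Power factor: PF = cos(φ) = Re(Z)/|Z| = 589/3.377e+06 = 0.0001744.
Step 5 — Type: Im(Z) = -3.377e+06 ⇒ leading (phase φ = -90.0°).

PF = 0.0001744 (leading, φ = -90.0°)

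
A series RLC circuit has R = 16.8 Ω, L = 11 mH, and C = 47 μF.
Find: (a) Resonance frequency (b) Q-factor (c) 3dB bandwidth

Step 1 — Resonance condition Im(Z)=0 gives ω₀ = 1/√(LC).
Step 2 — ω₀ = 1/√(0.011·4.7e-05) = 1391 rad/s.
Step 3 — f₀ = ω₀/(2π) = 221.3 Hz.
Step 4 — Series Q: Q = ω₀L/R = 1391·0.011/16.8 = 0.9106.
Step 5 — 3dB bandwidth: Δω = ω₀/Q = 1527 rad/s; BW = Δω/(2π) = 243.1 Hz.

(a) f₀ = 221.3 Hz  (b) Q = 0.9106  (c) BW = 243.1 Hz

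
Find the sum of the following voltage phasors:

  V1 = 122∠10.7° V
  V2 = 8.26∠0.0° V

Step 1 — Convert each phasor to rectangular form:
  V1 = 122·(cos(10.7°) + j·sin(10.7°)) = 119.9 + j22.65 V
  V2 = 8.26·(cos(0.0°) + j·sin(0.0°)) = 8.26 V
Step 2 — Sum components: V_total = 128.1 + j22.65 V.
Step 3 — Convert to polar: |V_total| = 130.1 V, ∠V_total = 10.0°.

V_total = 130.1∠10.0° V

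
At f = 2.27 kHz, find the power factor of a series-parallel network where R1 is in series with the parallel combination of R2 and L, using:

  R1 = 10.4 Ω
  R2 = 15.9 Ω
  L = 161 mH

Step 1 — Angular frequency: ω = 2π·f = 2π·2270 = 1.426e+04 rad/s.
Step 2 — Component impedances:
  R1: Z = R = 10.4 Ω
  R2: Z = R = 15.9 Ω
  L: Z = jωL = j·1.426e+04·0.161 = 0 + j2296 Ω
Step 3 — Parallel branch: R2 || L = 1/(1/R2 + 1/L) = 15.9 + j0.1101 Ω.
Step 4 — Series with R1: Z_total = R1 + (R2 || L) = 26.3 + j0.1101 Ω = 26.3∠0.2° Ω.
Step 5 — Power factor: PF = cos(φ) = Re(Z)/|Z| = 26.3/26.3 = 1.
Step 6 — Type: Im(Z) = 0.1101 ⇒ lagging (phase φ = 0.2°).

PF = 1 (lagging, φ = 0.2°)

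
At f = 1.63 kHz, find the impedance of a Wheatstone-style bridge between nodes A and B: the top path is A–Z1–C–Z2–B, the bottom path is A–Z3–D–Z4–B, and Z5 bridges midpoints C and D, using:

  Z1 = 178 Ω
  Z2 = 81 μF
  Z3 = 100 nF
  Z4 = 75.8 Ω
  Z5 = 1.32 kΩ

Step 1 — Angular frequency: ω = 2π·f = 2π·1630 = 1.024e+04 rad/s.
Step 2 — Component impedances:
  Z1: Z = R = 178 Ω
  Z2: Z = 1/(jωC) = -j/(ω·C) = 0 - j1.205 Ω
  Z3: Z = 1/(jωC) = -j/(ω·C) = 0 - j976.4 Ω
  Z4: Z = R = 75.8 Ω
  Z5: Z = R = 1320 Ω
Step 3 — Bridge requires nodal analysis (the Z5 bridge couples midpoints C and D, so the two paths cannot be reduced to a simple series/parallel combination). Setting node B to ground and injecting 1 A at node A, the 3-node admittance system at A, C, D solves to V_A = Z_AB = 169.8 - j31.53 Ω = 172.7∠-10.5° Ω.

Z = 169.8 - j31.53 Ω = 172.7∠-10.5° Ω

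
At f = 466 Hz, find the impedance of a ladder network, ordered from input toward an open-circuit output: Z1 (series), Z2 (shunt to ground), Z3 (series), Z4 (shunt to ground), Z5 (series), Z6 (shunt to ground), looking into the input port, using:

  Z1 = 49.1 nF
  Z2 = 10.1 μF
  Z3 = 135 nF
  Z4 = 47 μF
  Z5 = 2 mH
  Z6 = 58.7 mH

Step 1 — Angular frequency: ω = 2π·f = 2π·466 = 2928 rad/s.
Step 2 — Component impedances:
  Z1: Z = 1/(jωC) = -j/(ω·C) = 0 - j6956 Ω
  Z2: Z = 1/(jωC) = -j/(ω·C) = 0 - j33.82 Ω
  Z3: Z = 1/(jωC) = -j/(ω·C) = 0 - j2530 Ω
  Z4: Z = 1/(jωC) = -j/(ω·C) = 0 - j7.267 Ω
  Z5: Z = jωL = j·2928·0.002 = 0 + j5.856 Ω
  Z6: Z = jωL = j·2928·0.0587 = 0 + j171.9 Ω
Step 3 — Ladder network (open output): work backward from the far end, alternating series and parallel combinations. Z_in = 0 - j6989 Ω = 6989∠-90.0° Ω.

Z = 0 - j6989 Ω = 6989∠-90.0° Ω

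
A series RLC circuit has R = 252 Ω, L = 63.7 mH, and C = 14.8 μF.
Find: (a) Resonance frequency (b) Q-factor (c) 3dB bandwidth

Step 1 — Resonance: ω₀ = 1/√(LC) = 1/√(0.0637·1.48e-05) = 1030 rad/s.
Step 2 — f₀ = ω₀/(2π) = 163.9 Hz.
Step 3 — Series Q: Q = ω₀L/R = 1030·0.0637/252 = 0.2603.
Step 4 — Bandwidth: Δω = ω₀/Q = 3956 rad/s; BW = Δω/(2π) = 629.6 Hz.

(a) f₀ = 163.9 Hz  (b) Q = 0.2603  (c) BW = 629.6 Hz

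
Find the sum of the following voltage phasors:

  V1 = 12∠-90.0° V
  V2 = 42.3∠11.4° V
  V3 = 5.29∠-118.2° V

Step 1 — Convert each phasor to rectangular form:
  V1 = 12·(cos(-90.0°) + j·sin(-90.0°)) = 0 - j12 V
  V2 = 42.3·(cos(11.4°) + j·sin(11.4°)) = 41.47 + j8.361 V
  V3 = 5.29·(cos(-118.2°) + j·sin(-118.2°)) = -2.5 - j4.662 V
Step 2 — Sum components: V_total = 38.97 - j8.301 V.
Step 3 — Convert to polar: |V_total| = 39.84 V, ∠V_total = -12.0°.

V_total = 39.84∠-12.0° V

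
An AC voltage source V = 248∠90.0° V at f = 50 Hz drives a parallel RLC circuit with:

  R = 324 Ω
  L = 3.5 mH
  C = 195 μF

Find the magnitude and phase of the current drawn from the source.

Step 1 — Angular frequency: ω = 2π·f = 2π·50 = 314.2 rad/s.
Step 2 — Component impedances:
  R: Z = R = 324 Ω
  L: Z = jωL = j·314.2·0.0035 = 0 + j1.1 Ω
  C: Z = 1/(jωC) = -j/(ω·C) = 0 - j16.32 Ω
Step 3 — Parallel combination: 1/Z_total = 1/R + 1/L + 1/C; Z_total = 0.00429 + j1.179 Ω = 1.179∠89.8° Ω.
Step 4 — Source phasor: V = 248∠90.0° V = 0 + j248 V.
Step 5 — Ohm's law: I = V / Z_total = (0 + j248) / (0.00429 + j1.179) = 210.4 + j0.7654 A.
Step 6 — Convert to polar: |I| = 210.4 A, ∠I = 0.2°.

I = 210.4∠0.2° A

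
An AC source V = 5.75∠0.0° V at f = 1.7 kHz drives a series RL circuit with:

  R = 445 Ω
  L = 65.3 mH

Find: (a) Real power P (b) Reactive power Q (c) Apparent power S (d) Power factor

Step 1 — Angular frequency: ω = 2π·f = 2π·1700 = 1.068e+04 rad/s.
Step 2 — Component impedances:
  R: Z = R = 445 Ω
  L: Z = jωL = j·1.068e+04·0.0653 = 0 + j697.5 Ω
Step 3 — Series combination: Z_total = R + L = 445 + j697.5 Ω = 827.4∠57.5° Ω.
Step 4 — Source phasor: V = 5.75∠0.0° V = 5.75 V.
Step 5 — Current: I = V / Z = 0.003738 - j0.005859 A = 0.00695∠-57.5° A.
Step 6 — Complex power: S = V·I* = 0.02149 + j0.03369 VA.
Step 7 — Real power: P = Re(S) = 0.02149 W.
Step 8 — Reactive power: Q = Im(S) = 0.03369 VAR.
Step 9 — Apparent power: |S| = 0.03996 VA.
Step 10 — Power factor: PF = P/|S| = 0.5379 (lagging).

(a) P = 0.02149 W  (b) Q = 0.03369 VAR  (c) S = 0.03996 VA  (d) PF = 0.5379 (lagging)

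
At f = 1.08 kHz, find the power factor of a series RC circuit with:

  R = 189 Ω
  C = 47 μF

Step 1 — Angular frequency: ω = 2π·f = 2π·1080 = 6786 rad/s.
Step 2 — Component impedances:
  R: Z = R = 189 Ω
  C: Z = 1/(jωC) = -j/(ω·C) = 0 - j3.135 Ω
Step 3 — Series combination: Z_total = R + C = 189 - j3.135 Ω = 189∠-1.0° Ω.
Step 4 — Power factor: PF = cos(φ) = Re(Z)/|Z| = 189/189.026 = 0.9999.
Step 5 — Type: Im(Z) = -3.135 ⇒ leading (phase φ = -1.0°).

PF = 0.9999 (leading, φ = -1.0°)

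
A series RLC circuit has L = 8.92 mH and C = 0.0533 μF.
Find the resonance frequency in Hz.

Step 1 — Resonance condition Im(Z)=0 gives ω₀ = 1/√(LC).
Step 2 — ω₀ = 1/√(0.00892·5.33e-08) = 4.586e+04 rad/s.
Step 3 — f₀ = ω₀/(2π) = 7299 Hz.

f₀ = 7299 Hz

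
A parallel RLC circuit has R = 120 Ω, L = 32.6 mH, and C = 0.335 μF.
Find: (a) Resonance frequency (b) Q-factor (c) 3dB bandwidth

Step 1 — Resonance: ω₀ = 1/√(LC) = 1/√(0.0326·3.35e-07) = 9569 rad/s.
Step 2 — f₀ = ω₀/(2π) = 1523 Hz.
Step 3 — Parallel Q: Q = R/(ω₀L) = 120/(9569·0.0326) = 0.3847.
Step 4 — Bandwidth: Δω = ω₀/Q = 2.488e+04 rad/s; BW = Δω/(2π) = 3959 Hz.

(a) f₀ = 1523 Hz  (b) Q = 0.3847  (c) BW = 3959 Hz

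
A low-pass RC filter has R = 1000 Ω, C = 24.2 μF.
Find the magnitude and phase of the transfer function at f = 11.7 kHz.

Step 1 — Angular frequency: ω = 2π·1.17e+04 = 7.351e+04 rad/s.
Step 2 — Transfer function: H(jω) = 1/(1 + jωRC).
Step 3 — Denominator: 1 + jωRC = 1 + j·7.351e+04·1000·2.42e-05 = 1 + j1779.
Step 4 — H = 3.16e-07 - j0.0005621.
Step 5 — Magnitude: |H| = 0.0005621 (-65.0 dB); phase: φ = -90.0°.

|H| = 0.0005621 (-65.0 dB), φ = -90.0°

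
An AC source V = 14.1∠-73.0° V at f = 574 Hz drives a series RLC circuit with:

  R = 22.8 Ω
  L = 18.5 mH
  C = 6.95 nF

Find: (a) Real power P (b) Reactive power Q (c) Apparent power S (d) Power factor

Step 1 — Angular frequency: ω = 2π·f = 2π·574 = 3607 rad/s.
Step 2 — Component impedances:
  R: Z = R = 22.8 Ω
  L: Z = jωL = j·3607·0.0185 = 0 + j66.72 Ω
  C: Z = 1/(jωC) = -j/(ω·C) = 0 - j3.99e+04 Ω
Step 3 — Series combination: Z_total = R + L + C = 22.8 - j3.983e+04 Ω = 3.983e+04∠-90.0° Ω.
Step 4 — Source phasor: V = 14.1∠-73.0° V = 4.122 - j13.48 V.
Step 5 — Current: I = V / Z = 0.0003386 + j0.0001033 A = 0.000354∠17.0° A.
Step 6 — Complex power: S = V·I* = 2.857e-06 - j0.004992 VA.
Step 7 — Real power: P = Re(S) = 2.857e-06 W.
Step 8 — Reactive power: Q = Im(S) = -0.004992 VAR.
Step 9 — Apparent power: |S| = 0.004992 VA.
Step 10 — Power factor: PF = P/|S| = 0.0005725 (leading).

(a) P = 2.857e-06 W  (b) Q = -0.004992 VAR  (c) S = 0.004992 VA  (d) PF = 0.0005725 (leading)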